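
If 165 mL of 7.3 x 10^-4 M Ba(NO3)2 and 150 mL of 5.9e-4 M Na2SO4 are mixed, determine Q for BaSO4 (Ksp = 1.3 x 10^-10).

Q = 1.1e-7

Total volume = 165 + 150 = 315 mL.
[Ba^2+] = 7.3 x 10^-4 × (165/315) = 3.82 × 10^-4 M
[SO4^2-] = 5.9 x 10^-4 × (150/315) = 2.81 × 10^-4 M
BaSO4(s) ⇌ Ba^2+ + SO4^2-, so Q = [Ba^2+][SO4^2-]
Q = (3.82 × 10^-4)(2.81 × 10^-4) = 1.1 x 10^-7
Q > Ksp, so BaSO4 will precipitate.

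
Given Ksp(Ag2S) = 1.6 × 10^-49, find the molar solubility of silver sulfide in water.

Ag2S(s) ⇌ 2 Ag^+(aq) + S^2-(aq)
Ksp = [Ag^+]^2[S^2-]
Let s = molar solubility. Then [Ag^+] = 2s and [S^2-] = s.
Substituting: Ksp = (2s)^2s = 4s^3
s^3 = 1.6 × 10^-49 / 4, so s = 3.4 × 10^-17 M

s = 3.4e-17 M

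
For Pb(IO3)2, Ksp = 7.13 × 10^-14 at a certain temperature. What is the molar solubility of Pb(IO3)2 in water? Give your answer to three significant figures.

Pb(IO3)2(s) ⇌ Pb^2+(aq) + 2 IO3^-(aq)
Ksp = [Pb^2+][IO3^-]^2
If s mol/L of Pb(IO3)2 dissolves, [Pb^2+] = s and [IO3^-] = 2s.
Substituting: Ksp = s(2s)^2 = 4s^3
s^3 = 7.13 × 10^-14 / 4, so s = 2.61 × 10^-5 M

s ≈ 2.61 × 10^-5 M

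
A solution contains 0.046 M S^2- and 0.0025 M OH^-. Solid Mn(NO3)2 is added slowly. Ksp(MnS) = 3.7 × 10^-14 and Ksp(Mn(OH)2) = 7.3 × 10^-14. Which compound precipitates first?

Precipitation of each salt starts when its ion product equals its Ksp.
For MnS: 3.7 × 10^-14 = 0.046 × [Mn^2+]  ⇒  [Mn^2+] = 8.0 × 10^-13 M.
For Mn(OH)2: 7.3 × 10^-14 = (0.0025)^2 × [Mn^2+]  ⇒  [Mn^2+] = 1.2 × 10^-8 M.
The salt with the lower threshold [Mn^2+] precipitates first: MnS.

MnS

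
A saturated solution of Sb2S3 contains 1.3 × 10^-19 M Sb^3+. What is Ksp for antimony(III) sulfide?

Sb2S3(s) ⇌ 2 Sb^3+(aq) + 3 S^2-(aq)
Stoichiometry gives [S^2-] = (3/2)[Sb^3+] = 1.95 × 10^-19 M.
Ksp = [Sb^3+]^2[S^2-]^3
Ksp = (1.3 × 10^-19)^2 × (1.95 × 10^-19)^3 = 1.3 x 10^-94

1.3e-94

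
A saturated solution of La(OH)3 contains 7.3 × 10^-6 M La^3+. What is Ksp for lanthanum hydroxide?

La(OH)3(s) <=> La^3+ + 3 OH^-
Stoichiometry gives [OH^-] = (3/1)[La^3+] = 2.19 × 10^-5 M.
Ksp = [La^3+][OH^-]^3
Ksp = 7.3 × 10^-6 × (2.19 × 10^-5)^3 = 7.7 × 10^-20

Ksp ≈ 7.7e-20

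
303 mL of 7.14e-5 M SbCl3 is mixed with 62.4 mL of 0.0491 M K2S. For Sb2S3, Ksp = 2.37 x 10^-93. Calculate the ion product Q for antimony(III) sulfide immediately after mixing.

Q = 2.07 × 10^-15

Total volume = 303 + 62.4 = 365.4 mL.
[Sb^3+] = 7.14 x 10^-5 × (303/365.4) = 5.921 × 10^-5 M
[S^2-] = 4.91 x 10^-2 × (62.4/365.4) = 8.385 × 10^-3 M
Sb2S3(s) ⇌ 2 Sb^3+(aq) + 3 S^2-(aq), so Q = [Sb^3+]^2[S^2-]^3
Q = (5.921 x 10^-5)^2(8.385 × 10^-3)^3 = 2.07 × 10^-15
Q > Ksp, so Sb2S3 will precipitate.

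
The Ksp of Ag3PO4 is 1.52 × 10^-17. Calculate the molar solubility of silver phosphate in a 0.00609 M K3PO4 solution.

4.52 x 10^-6 M

Ag3PO4(s) <=> 3 Ag^+(aq) + PO4^3-(aq)
Ksp = [Ag^+]^3[PO4^3-]
If s mol/L dissolves here, [Ag^+] = 3s, [PO4^3-] = 0.00609 + s ≈ 0.00609 (since PO4^3- from K3PO4 dominates).
Ksp ≈ (3s)^3 × 0.00609
s = 4.52 x 10^-6 M
Check: s = 4.5 × 10^-6 ≪ 0.00609, so the approximation is valid.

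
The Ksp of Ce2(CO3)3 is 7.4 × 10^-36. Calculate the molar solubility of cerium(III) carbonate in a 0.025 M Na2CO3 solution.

3.4e-16 M

Ce2(CO3)3(s) ⇌ 2 Ce^3+(aq) + 3 CO3^2-(aq)
Ksp = [Ce^3+]^2[CO3^2-]^3
Let s be the molar solubility in this solution. [Ce^3+] = 2s, [CO3^2-] = 0.025 + 3s ≈ 0.025 (Ksp is small, so little additional dissolves).
Ksp ≈ (2s)^2 × (0.025)^3
s = 3.4 × 10^-16 M
Check: 3s = 1.0 × 10^-15 ≪ 0.025, so the approximation is valid.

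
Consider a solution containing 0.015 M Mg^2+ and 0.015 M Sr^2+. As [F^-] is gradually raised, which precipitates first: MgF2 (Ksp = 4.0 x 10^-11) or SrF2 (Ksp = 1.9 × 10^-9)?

Each salt begins to precipitate when Q = Ksp, i.e. when [F^-] reaches its threshold.
For MgF2: 4.0 x 10^-11 = 0.015 × [F^-]^2  ⇒  [F^-] = 5.2 × 10^-5 M.
For SrF2: 1.9 × 10^-9 = 0.015 × [F^-]^2  ⇒  [F^-] = 3.6 × 10^-4 M.
The salt with the lower threshold [F^-] precipitates first: MgF2.

MgF2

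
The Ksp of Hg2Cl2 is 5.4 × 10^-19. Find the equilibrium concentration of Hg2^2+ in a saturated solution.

[Hg2^2+] ≈ 5.1e-7 M

Hg2Cl2(s) ⇌ Hg2^2+ + 2 Cl^-
Ksp = [Hg2^2+][Cl^-]^2
With molar solubility s: [Hg2^2+] = s, [Cl^-] = 2s.
So Ksp = s × (2s)^2 = 4s^3
Solving, s = (5.4 × 10^-19/4)^(1/3) = 5.13 × 10^-7 M
[Hg2^2+] = s = 5.1 × 10^-7 M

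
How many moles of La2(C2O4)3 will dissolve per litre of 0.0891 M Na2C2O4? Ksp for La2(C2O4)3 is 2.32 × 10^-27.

9.06e-13 M

La2(C2O4)3(s) ⇌ 2 La^3+(aq) + 3 C2O4^2-(aq)
Ksp = [La^3+]^2[C2O4^2-]^3
Let s be the molar solubility in this solution. [La^3+] = 2s, [C2O4^2-] = 0.0891 + 3s ≈ 0.0891 (since C2O4^2- from Na2C2O4 dominates).
Ksp ≈ (2s)^2 × (0.0891)^3
s = 9.06 x 10^-13 M
Check: 3s = 2.7 × 10^-12 ≪ 0.0891, so the approximation is valid.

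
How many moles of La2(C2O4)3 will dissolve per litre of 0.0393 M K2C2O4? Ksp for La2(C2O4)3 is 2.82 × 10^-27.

3.41 × 10^-12 M

La2(C2O4)3(s) ⇌ 2 La^3+ + 3 C2O4^2-
Ksp = [La^3+]^2[C2O4^2-]^3
Let s be the molar solubility in this solution. [La^3+] = 2s, [C2O4^2-] = 0.0393 + 3s ≈ 0.0393 (Ksp is small, so little additional dissolves).
Ksp ≈ (2s)^2 × (0.0393)^3
s = 3.41 x 10^-12 M
Check: 3s = 1.0 x 10^-11 ≪ 0.0393, so the approximation is valid.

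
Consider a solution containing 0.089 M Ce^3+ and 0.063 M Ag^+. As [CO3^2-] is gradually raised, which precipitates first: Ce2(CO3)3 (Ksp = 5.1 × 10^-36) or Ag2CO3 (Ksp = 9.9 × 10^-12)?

Precipitation of each salt starts when its ion product equals its Ksp.
For Ce2(CO3)3: 5.1 × 10^-36 = (0.089)^2 × [CO3^2-]^3  ⇒  [CO3^2-] = 8.6 x 10^-12 M.
For Ag2CO3: 9.9 × 10^-12 = (0.063)^2 × [CO3^2-]  ⇒  [CO3^2-] = 2.5 × 10^-9 M.
The salt with the lower threshold [CO3^2-] precipitates first: Ce2(CO3)3.

Ce2(CO3)3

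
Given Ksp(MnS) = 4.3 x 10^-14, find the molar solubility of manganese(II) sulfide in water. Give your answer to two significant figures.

MnS(s) <=> Mn^2+ + S^2-
Ksp = [Mn^2+][S^2-]
For each mole of MnS that dissolves: [Mn^2+] = s, [S^2-] = s.
Ksp = (s)(s) = s^2
s = (4.3 x 10^-14)^(1/2) = 2.1 × 10^-7 M

s = 2.1 x 10^-7 M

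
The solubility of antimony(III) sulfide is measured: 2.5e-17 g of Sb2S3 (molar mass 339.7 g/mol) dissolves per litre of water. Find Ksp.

Molar solubility s = (2.5 x 10^-17 g/L) / (339.7 g/mol) = 7.36 × 10^-20 M.
Sb2S3(s) ⇌ 2 Sb^3+ + 3 S^2-
With molar solubility s: [Sb^3+] = 2s, [S^2-] = 3s.
Ksp = [Sb^3+]^2[S^2-]^3
So Ksp = (2s)^2 × (3s)^3 = 108s^5
Ksp = 108 × (7.36 x 10^-20)^5 = 2.3 × 10^-94

2.3 x 10^-94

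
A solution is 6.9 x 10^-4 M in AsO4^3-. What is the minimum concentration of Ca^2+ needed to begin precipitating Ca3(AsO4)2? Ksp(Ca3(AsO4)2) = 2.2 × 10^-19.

7.7e-5 M

Ca3(AsO4)2(s) ⇌ 3 Ca^2+(aq) + 2 AsO4^3-(aq)
Ksp = [Ca^2+]^3[AsO4^3-]^2
Precipitation begins when Q = Ksp. With [AsO4^3-] = 6.9 x 10^-4 M:
2.2 × 10^-19 = (6.9 x 10^-4)^2 × [Ca^2+]^3
[Ca^2+] = (2.2 × 10^-19 / 4.76 x 10^-7)^(1/3) = 7.7 × 10^-5 M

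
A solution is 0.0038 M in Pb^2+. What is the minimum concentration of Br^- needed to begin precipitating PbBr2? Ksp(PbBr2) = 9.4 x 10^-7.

PbBr2(s) <=> Pb^2+ + 2 Br^-
Ksp = [Pb^2+][Br^-]^2
Precipitation begins when Q = Ksp. With [Pb^2+] = 0.0038 M:
9.4 x 10^-7 = (0.0038) × [Br^-]^2
[Br^-] = (9.4 x 10^-7 / 3.8 x 10^-3)^(1/2) = 1.6 × 10^-2 M

[Br^-] ≈ 1.6 x 10^-2 M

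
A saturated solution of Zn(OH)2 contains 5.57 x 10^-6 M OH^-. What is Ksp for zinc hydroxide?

Ksp ≈ 8.64 × 10^-17

Zn(OH)2(s) ⇌ Zn^2+ + 2 OH^-
Stoichiometry gives [Zn^2+] = (1/2)[OH^-] = 2.785 x 10^-6 M.
Ksp = [Zn^2+][OH^-]^2
Ksp = 2.785 × 10^-6 × (5.57 × 10^-6)^2 = 8.64 × 10^-17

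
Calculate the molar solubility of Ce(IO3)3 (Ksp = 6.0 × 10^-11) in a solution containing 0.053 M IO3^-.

Ce(IO3)3(s) ⇌ Ce^3+(aq) + 3 IO3^-(aq)
Ksp = [Ce^3+][IO3^-]^3
If s mol/L dissolves here, [Ce^3+] = s, [IO3^-] = 0.053 + 3s ≈ 0.053 (since the IO3^- already present dominates).
Ksp ≈ s × (0.053)^3
s = 4.0 × 10^-7 M
Check: 3s = 1.2 x 10^-6 ≪ 0.053, so the approximation is valid.

s ≈ 4.0 × 10^-7 M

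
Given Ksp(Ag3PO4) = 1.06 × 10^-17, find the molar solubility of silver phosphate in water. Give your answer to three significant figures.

s ≈ 2.50e-5 M

Ag3PO4(s) ⇌ 3 Ag^+ + PO4^3-
Ksp = [Ag^+]^3[PO4^3-]
For each mole of Ag3PO4 that dissolves: [Ag^+] = 3s, [PO4^3-] = s.
So Ksp = (3s)^3 × s = 27s^4
Solving, s = (1.06 × 10^-17/27)^(1/4) = 2.50 × 10^-5 M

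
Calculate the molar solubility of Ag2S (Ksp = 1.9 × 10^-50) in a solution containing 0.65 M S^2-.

s ≈ 8.5 × 10^-26 M

Ag2S(s) ⇌ 2 Ag^+ + S^2-
Ksp = [Ag^+]^2[S^2-]
If s mol/L dissolves here, [Ag^+] = 2s, [S^2-] = 0.65 + s ≈ 0.65 (common-ion effect: S^2- is already 0.65 M).
Ksp ≈ (2s)^2 × 0.65
s = 8.5 × 10^-26 M
Check: s = 8.5 × 10^-26 ≪ 0.65, so the approximation is valid.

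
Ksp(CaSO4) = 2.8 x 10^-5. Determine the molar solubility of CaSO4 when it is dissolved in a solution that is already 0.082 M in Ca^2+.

CaSO4(s) ⇌ Ca^2+ + SO4^2-
Ksp = [Ca^2+][SO4^2-]
Let s = moles of CaSO4 that dissolve per litre. [Ca^2+] = 0.082 + s ≈ 0.082, [SO4^2-] = s (since the Ca^2+ already present dominates).
Ksp ≈ 0.082 × s
s = 3.4 × 10^-4 M
Check: s = 3.4 × 10^-4 ≪ 0.082, so the approximation is valid.

s = 3.4 × 10^-4 M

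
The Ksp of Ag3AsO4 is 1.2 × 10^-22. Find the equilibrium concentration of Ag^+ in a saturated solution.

Ag3AsO4(s) <=> 3 Ag^+ + AsO4^3-
Ksp = [Ag^+]^3[AsO4^3-]
For each mole of Ag3AsO4 that dissolves: [Ag^+] = 3s, [AsO4^3-] = s.
Ksp = (3s)^3s = 27s^4
s^4 = 1.2 × 10^-22 / 27, so s = 1.45 x 10^-6 M
[Ag^+] = 3s = 4.4 x 10^-6 M

4.4 x 10^-6 M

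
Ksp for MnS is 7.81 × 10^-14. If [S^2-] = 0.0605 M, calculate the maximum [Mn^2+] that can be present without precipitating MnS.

[Mn^2+] = 1.29 × 10^-12 M

MnS(s) ⇌ Mn^2+(aq) + S^2-(aq)
Ksp = [Mn^2+][S^2-]
Precipitation begins when Q = Ksp. With [S^2-] = 0.0605 M:
7.81 × 10^-14 = (0.0605) × [Mn^2+]
[Mn^2+] = (7.81 × 10^-14 / 6.05 × 10^-2) = 1.29 × 10^-12 M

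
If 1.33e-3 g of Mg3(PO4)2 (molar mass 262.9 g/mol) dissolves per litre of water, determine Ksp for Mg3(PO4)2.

Ksp = 3.58 x 10^-25

Molar solubility s = (1.33 × 10^-3 g/L) / (262.9 g/mol) = 5.059 × 10^-6 M.
Mg3(PO4)2(s) <=> 3 Mg^2+(aq) + 2 PO4^3-(aq)
For each mole of Mg3(PO4)2 that dissolves: [Mg^2+] = 3s, [PO4^3-] = 2s.
Ksp = [Mg^2+]^3[PO4^3-]^2
Substituting: Ksp = (3s)^3(2s)^2 = 108s^5
Ksp = 108 × (5.059 x 10^-6)^5 = 3.58 × 10^-25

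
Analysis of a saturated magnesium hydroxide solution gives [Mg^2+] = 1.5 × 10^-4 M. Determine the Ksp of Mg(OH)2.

Ksp ≈ 1.4 x 10^-11

Mg(OH)2(s) ⇌ Mg^2+ + 2 OH^-
Stoichiometry gives [OH^-] = (2/1)[Mg^2+] = 3.00 × 10^-4 M.
Ksp = [Mg^2+][OH^-]^2
Ksp = 1.5 x 10^-4 × (3.00 x 10^-4)^2 = 1.4 x 10^-11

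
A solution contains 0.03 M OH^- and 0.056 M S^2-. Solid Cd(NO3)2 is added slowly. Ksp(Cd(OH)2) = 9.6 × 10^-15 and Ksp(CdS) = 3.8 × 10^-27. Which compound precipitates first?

CdS

Precipitation of each salt starts when its ion product equals its Ksp.
For Cd(OH)2: 9.6 × 10^-15 = (0.03)^2 × [Cd^2+]  ⇒  [Cd^2+] = 1.1 × 10^-11 M.
For CdS: 3.8 × 10^-27 = 0.056 × [Cd^2+]  ⇒  [Cd^2+] = 6.8 x 10^-26 M.
The salt with the lower threshold [Cd^2+] precipitates first: CdS.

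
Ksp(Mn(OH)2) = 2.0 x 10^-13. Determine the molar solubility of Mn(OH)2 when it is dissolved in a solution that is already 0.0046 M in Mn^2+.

Mn(OH)2(s) <=> Mn^2+(aq) + 2 OH^-(aq)
Ksp = [Mn^2+][OH^-]^2
Let s be the molar solubility in this solution. [Mn^2+] = 0.0046 + s ≈ 0.0046, [OH^-] = 2s (Ksp is small, so little additional dissolves).
Ksp ≈ 0.0046 × (2s)^2
s = 3.3 × 10^-6 M
Check: s = 3.3 x 10^-6 ≪ 0.0046, so the approximation is valid.

3.3 x 10^-6 M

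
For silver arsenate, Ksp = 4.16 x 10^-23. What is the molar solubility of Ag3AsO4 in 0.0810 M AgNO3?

7.83 x 10^-20 M

Ag3AsO4(s) ⇌ 3 Ag^+(aq) + AsO4^3-(aq)
Ksp = [Ag^+]^3[AsO4^3-]
If s mol/L dissolves here, [Ag^+] = 0.0810 + 3s ≈ 0.0810, [AsO4^3-] = s (common-ion effect: Ag^+ is already 0.0810 M).
Ksp ≈ (0.0810)^3 × s
s = 7.83 x 10^-20 M
Check: 3s = 2.3 × 10^-19 ≪ 0.0810, so the approximation is valid.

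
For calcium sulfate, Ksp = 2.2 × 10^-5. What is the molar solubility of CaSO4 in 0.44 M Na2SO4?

s = 5.0 × 10^-5 M

CaSO4(s) ⇌ Ca^2+ + SO4^2-
Ksp = [Ca^2+][SO4^2-]
If s mol/L dissolves here, [Ca^2+] = s, [SO4^2-] = 0.44 + s ≈ 0.44 (Ksp is small, so little additional dissolves).
Ksp ≈ s × 0.44
s = 5.0 × 10^-5 M
Check: s = 5.0 × 10^-5 ≪ 0.44, so the approximation is valid.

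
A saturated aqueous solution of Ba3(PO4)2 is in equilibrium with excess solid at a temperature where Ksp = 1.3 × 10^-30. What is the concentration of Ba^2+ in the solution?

Ba3(PO4)2(s) ⇌ 3 Ba^2+ + 2 PO4^3-
Ksp = [Ba^2+]^3[PO4^3-]^2
If s mol/L of Ba3(PO4)2 dissolves, [Ba^2+] = 3s and [PO4^3-] = 2s.
Ksp = (3s)^3(2s)^2 = 108s^5
s^5 = 1.3 × 10^-30 / 108, so s = 4.13 x 10^-7 M
[Ba^2+] = 3s = 1.2 × 10^-6 M

1.2 × 10^-6 M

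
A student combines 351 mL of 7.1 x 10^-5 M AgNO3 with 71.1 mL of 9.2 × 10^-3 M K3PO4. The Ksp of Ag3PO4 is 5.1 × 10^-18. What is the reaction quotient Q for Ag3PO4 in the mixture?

Total volume = 351 + 71.1 = 422.1 mL.
[Ag^+] = 7.1 x 10^-5 × (351/422.1) = 5.90 × 10^-5 M
[PO4^3-] = 9.2 × 10^-3 × (71.1/422.1) = 1.55 × 10^-3 M
Ag3PO4(s) ⇌ 3 Ag^+(aq) + PO4^3-(aq), so Q = [Ag^+]^3[PO4^3-]
Q = (5.90 x 10^-5)^3(1.55 x 10^-3) = 3.2 × 10^-16
Q > Ksp, so Ag3PO4 will precipitate.

3.2 × 10^-16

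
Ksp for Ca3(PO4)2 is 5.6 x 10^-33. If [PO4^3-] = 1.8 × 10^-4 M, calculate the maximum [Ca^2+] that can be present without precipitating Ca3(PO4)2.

5.6 × 10^-9 M

Ca3(PO4)2(s) <=> 3 Ca^2+(aq) + 2 PO4^3-(aq)
Ksp = [Ca^2+]^3[PO4^3-]^2
Precipitation begins when Q = Ksp. With [PO4^3-] = 1.8 × 10^-4 M:
5.6 x 10^-33 = (1.8 × 10^-4)^2 × [Ca^2+]^3
[Ca^2+] = (5.6 x 10^-33 / 3.24 × 10^-8)^(1/3) = 5.6 × 10^-9 M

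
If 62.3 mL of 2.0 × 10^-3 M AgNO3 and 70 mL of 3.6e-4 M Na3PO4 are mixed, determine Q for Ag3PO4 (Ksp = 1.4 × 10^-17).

1.6 × 10^-13

Total volume = 62.3 + 70 = 132.3 mL.
[Ag^+] = 2.0 x 10^-3 × (62.3/132.3) = 9.42 × 10^-4 M
[PO4^3-] = 3.6 × 10^-4 × (70/132.3) = 1.90 × 10^-4 M
Ag3PO4(s) <=> 3 Ag^+ + PO4^3-, so Q = [Ag^+]^3[PO4^3-]
Q = (9.42 × 10^-4)^3(1.90 x 10^-4) = 1.6 × 10^-13
Q > Ksp, so Ag3PO4 will precipitate.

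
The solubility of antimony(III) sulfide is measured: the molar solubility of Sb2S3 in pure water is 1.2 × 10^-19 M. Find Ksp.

Sb2S3(s) ⇌ 2 Sb^3+ + 3 S^2-
With molar solubility s: [Sb^3+] = 2s, [S^2-] = 3s.
Ksp = [Sb^3+]^2[S^2-]^3
Ksp = (2s)^2(3s)^3 = 108s^5
Ksp = 108 × (1.2 x 10^-19)^5 = 2.7 × 10^-93

Ksp ≈ 2.7 × 10^-93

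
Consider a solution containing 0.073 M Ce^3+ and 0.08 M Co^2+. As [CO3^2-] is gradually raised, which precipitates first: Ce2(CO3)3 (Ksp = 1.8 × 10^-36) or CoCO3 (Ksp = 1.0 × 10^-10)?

Ce2(CO3)3

Precipitation of each salt starts when its ion product equals its Ksp.
For Ce2(CO3)3: 1.8 × 10^-36 = (0.073)^2 × [CO3^2-]^3  ⇒  [CO3^2-] = 7.0 × 10^-12 M.
For CoCO3: 1.0 × 10^-10 = 0.08 × [CO3^2-]  ⇒  [CO3^2-] = 1.3 × 10^-9 M.
The salt with the lower threshold [CO3^2-] precipitates first: Ce2(CO3)3.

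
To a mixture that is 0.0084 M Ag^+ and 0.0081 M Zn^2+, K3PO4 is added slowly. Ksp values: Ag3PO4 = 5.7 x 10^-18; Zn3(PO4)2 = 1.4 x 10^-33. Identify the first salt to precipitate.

Zn3(PO4)2

Precipitation of each salt starts when its ion product equals its Ksp.
For Ag3PO4: 5.7 x 10^-18 = (0.0084)^3 × [PO4^3-]  ⇒  [PO4^3-] = 9.6 × 10^-12 M.
For Zn3(PO4)2: 1.4 x 10^-33 = (0.0081)^3 × [PO4^3-]^2  ⇒  [PO4^3-] = 5.1 x 10^-14 M.
The salt with the lower threshold [PO4^3-] precipitates first: Zn3(PO4)2.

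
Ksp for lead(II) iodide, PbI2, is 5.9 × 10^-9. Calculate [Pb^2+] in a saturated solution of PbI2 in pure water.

[Pb^2+] ≈ 1.1e-3 M

PbI2(s) <=> Pb^2+ + 2 I^-
Ksp = [Pb^2+][I^-]^2
For each mole of PbI2 that dissolves: [Pb^2+] = s, [I^-] = 2s.
Substituting: Ksp = s(2s)^2 = 4s^3
s^3 = 5.9 × 10^-9 / 4, so s = 1.14 x 10^-3 M
[Pb^2+] = s = 1.1 × 10^-3 M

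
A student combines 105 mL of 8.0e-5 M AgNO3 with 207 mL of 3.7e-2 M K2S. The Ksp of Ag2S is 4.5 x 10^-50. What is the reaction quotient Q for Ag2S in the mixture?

Q ≈ 1.8 × 10^-11

Total volume = 105 + 207 = 312 mL.
[Ag^+] = 8.0 × 10^-5 × (105/312) = 2.69 × 10^-5 M
[S^2-] = 3.7 x 10^-2 × (207/312) = 2.45 × 10^-2 M
Ag2S(s) ⇌ 2 Ag^+(aq) + S^2-(aq), so Q = [Ag^+]^2[S^2-]
Q = (2.69 × 10^-5)^2(2.45 × 10^-2) = 1.8 × 10^-11
Q > Ksp, so Ag2S will precipitate.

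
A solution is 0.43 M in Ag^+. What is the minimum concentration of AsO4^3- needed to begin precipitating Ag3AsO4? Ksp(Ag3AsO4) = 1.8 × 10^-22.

[AsO4^3-] = 2.3 x 10^-21 M

Ag3AsO4(s) <=> 3 Ag^+(aq) + AsO4^3-(aq)
Ksp = [Ag^+]^3[AsO4^3-]
Precipitation begins when Q = Ksp. With [Ag^+] = 0.43 M:
1.8 × 10^-22 = (0.43)^3 × [AsO4^3-]
[AsO4^3-] = (1.8 × 10^-22 / 7.95 x 10^-2) = 2.3 × 10^-21 M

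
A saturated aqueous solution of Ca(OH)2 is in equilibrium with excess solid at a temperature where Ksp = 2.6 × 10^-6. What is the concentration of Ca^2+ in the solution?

Ca(OH)2(s) ⇌ Ca^2+ + 2 OH^-
Ksp = [Ca^2+][OH^-]^2
If s mol/L of Ca(OH)2 dissolves, [Ca^2+] = s and [OH^-] = 2s.
Ksp = s(2s)^2 = 4s^3
s = (2.6 × 10^-6 / 4)^(1/3) = 8.66 × 10^-3 M
[Ca^2+] = s = 8.7 × 10^-3 M

[Ca^2+] = 8.7 × 10^-3 M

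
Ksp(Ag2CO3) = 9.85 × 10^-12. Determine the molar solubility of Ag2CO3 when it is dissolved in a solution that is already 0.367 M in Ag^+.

7.31 × 10^-11 M

Ag2CO3(s) ⇌ 2 Ag^+(aq) + CO3^2-(aq)
Ksp = [Ag^+]^2[CO3^2-]
If s mol/L dissolves here, [Ag^+] = 0.367 + 2s ≈ 0.367, [CO3^2-] = s (Ksp is small, so little additional dissolves).
Ksp ≈ (0.367)^2 × s
s = 7.31 × 10^-11 M
Check: 2s = 1.5 × 10^-10 ≪ 0.367, so the approximation is valid.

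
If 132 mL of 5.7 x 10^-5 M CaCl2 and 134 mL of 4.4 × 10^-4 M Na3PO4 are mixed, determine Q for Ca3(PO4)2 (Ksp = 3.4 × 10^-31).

Total volume = 132 + 134 = 266 mL.
[Ca^2+] = 5.7 x 10^-5 × (132/266) = 2.83 × 10^-5 M
[PO4^3-] = 4.4 × 10^-4 × (134/266) = 2.22 × 10^-4 M
Ca3(PO4)2(s) ⇌ 3 Ca^2+(aq) + 2 PO4^3-(aq), so Q = [Ca^2+]^3[PO4^3-]^2
Q = (2.83 x 10^-5)^3(2.22 × 10^-4)^2 = 1.1 × 10^-21
Q > Ksp, so Ca3(PO4)2 will precipitate.

Q ≈ 1.1 × 10^-21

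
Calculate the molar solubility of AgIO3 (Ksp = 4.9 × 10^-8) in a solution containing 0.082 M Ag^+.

AgIO3(s) <=> Ag^+(aq) + IO3^-(aq)
Ksp = [Ag^+][IO3^-]
Let s be the molar solubility in this solution. [Ag^+] = 0.082 + s ≈ 0.082, [IO3^-] = s (since the Ag^+ already present dominates).
Ksp ≈ 0.082 × s
s = 6.0 x 10^-7 M
Check: s = 6.0 x 10^-7 ≪ 0.082, so the approximation is valid.

s ≈ 6.0e-7 M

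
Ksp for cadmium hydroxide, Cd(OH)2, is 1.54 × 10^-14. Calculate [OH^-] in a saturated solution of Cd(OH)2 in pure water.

3.13 x 10^-5 M

Cd(OH)2(s) ⇌ Cd^2+(aq) + 2 OH^-(aq)
Ksp = [Cd^2+][OH^-]^2
With molar solubility s: [Cd^2+] = s, [OH^-] = 2s.
So Ksp = s × (2s)^2 = 4s^3
s^3 = 1.54 × 10^-14 / 4, so s = 1.567 × 10^-5 M
[OH^-] = 2s = 3.13 × 10^-5 M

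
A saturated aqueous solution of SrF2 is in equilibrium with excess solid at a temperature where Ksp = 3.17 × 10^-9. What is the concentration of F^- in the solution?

SrF2(s) ⇌ Sr^2+ + 2 F^-
Ksp = [Sr^2+][F^-]^2
If s mol/L of SrF2 dissolves, [Sr^2+] = s and [F^-] = 2s.
So Ksp = s × (2s)^2 = 4s^3
Solving, s = (3.17 × 10^-9/4)^(1/3) = 9.254 × 10^-4 M
[F^-] = 2s = 1.85 × 10^-3 M

[F^-] = 1.85 × 10^-3 M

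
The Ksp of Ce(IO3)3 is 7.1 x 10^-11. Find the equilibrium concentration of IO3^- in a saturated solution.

Ce(IO3)3(s) ⇌ Ce^3+(aq) + 3 IO3^-(aq)
Ksp = [Ce^3+][IO3^-]^3
For each mole of Ce(IO3)3 that dissolves: [Ce^3+] = s, [IO3^-] = 3s.
Ksp = s(3s)^3 = 27s^4
Solving, s = (7.1 x 10^-11/27)^(1/4) = 1.27 × 10^-3 M
[IO3^-] = 3s = 3.8 x 10^-3 M

[IO3^-] ≈ 3.8 × 10^-3 M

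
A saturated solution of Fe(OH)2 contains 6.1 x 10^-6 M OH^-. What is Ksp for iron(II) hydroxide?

Ksp = 1.1 × 10^-16

Fe(OH)2(s) ⇌ Fe^2+ + 2 OH^-
Stoichiometry gives [Fe^2+] = (1/2)[OH^-] = 3.05 × 10^-6 M.
Ksp = [Fe^2+][OH^-]^2
Ksp = 3.05 x 10^-6 × (6.1 × 10^-6)^2 = 1.1 × 10^-16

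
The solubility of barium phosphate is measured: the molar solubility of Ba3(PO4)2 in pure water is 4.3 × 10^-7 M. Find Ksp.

Ba3(PO4)2(s) ⇌ 3 Ba^2+(aq) + 2 PO4^3-(aq)
If s mol/L of Ba3(PO4)2 dissolves, [Ba^2+] = 3s and [PO4^3-] = 2s.
Ksp = [Ba^2+]^3[PO4^3-]^2
So Ksp = (3s)^3 × (2s)^2 = 108s^5
With s = 4.3 x 10^-7: Ksp = 1.6 x 10^-30

Ksp = 1.6e-30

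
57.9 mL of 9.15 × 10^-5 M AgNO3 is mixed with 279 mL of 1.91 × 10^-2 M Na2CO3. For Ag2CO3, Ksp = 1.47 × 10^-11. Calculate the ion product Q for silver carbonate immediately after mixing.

Total volume = 57.9 + 279 = 336.9 mL.
[Ag^+] = 9.15 x 10^-5 × (57.9/336.9) = 1.573 x 10^-5 M
[CO3^2-] = 1.91 × 10^-2 × (279/336.9) = 1.582 x 10^-2 M
Ag2CO3(s) ⇌ 2 Ag^+ + CO3^2-, so Q = [Ag^+]^2[CO3^2-]
Q = (1.573 x 10^-5)^2(1.582 × 10^-2) = 3.91 x 10^-12
Q < Ksp, so no precipitate of Ag2CO3 forms.

Q = 3.91e-12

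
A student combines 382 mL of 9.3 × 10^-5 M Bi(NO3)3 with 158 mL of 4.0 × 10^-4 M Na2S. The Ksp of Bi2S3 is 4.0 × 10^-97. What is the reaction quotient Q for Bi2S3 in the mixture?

Total volume = 382 + 158 = 540 mL.
[Bi^3+] = 9.3 × 10^-5 × (382/540) = 6.58 x 10^-5 M
[S^2-] = 4.0 x 10^-4 × (158/540) = 1.17 × 10^-4 M
Bi2S3(s) ⇌ 2 Bi^3+(aq) + 3 S^2-(aq), so Q = [Bi^3+]^2[S^2-]^3
Q = (6.58 x 10^-5)^2(1.17 x 10^-4)^3 = 6.9 × 10^-21
Q > Ksp, so Bi2S3 will precipitate.

Q ≈ 6.9 × 10^-21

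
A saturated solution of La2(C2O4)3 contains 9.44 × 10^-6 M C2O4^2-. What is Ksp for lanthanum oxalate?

La2(C2O4)3(s) <=> 2 La^3+(aq) + 3 C2O4^2-(aq)
Stoichiometry gives [La^3+] = (2/3)[C2O4^2-] = 6.293 × 10^-6 M.
Ksp = [La^3+]^2[C2O4^2-]^3
Ksp = (6.293 × 10^-6)^2 × (9.44 × 10^-6)^3 = 3.33 x 10^-26

Ksp ≈ 3.33 × 10^-26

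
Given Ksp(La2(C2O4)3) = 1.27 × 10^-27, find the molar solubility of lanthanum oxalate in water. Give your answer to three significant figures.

s ≈ 1.64 x 10^-6 M

La2(C2O4)3(s) ⇌ 2 La^3+ + 3 C2O4^2-
Ksp = [La^3+]^2[C2O4^2-]^3
If s mol/L of La2(C2O4)3 dissolves, [La^3+] = 2s and [C2O4^2-] = 3s.
Substituting: Ksp = (2s)^2(3s)^3 = 108s^5
s = (1.27 × 10^-27 / 108)^(1/5) = 1.64 × 10^-6 M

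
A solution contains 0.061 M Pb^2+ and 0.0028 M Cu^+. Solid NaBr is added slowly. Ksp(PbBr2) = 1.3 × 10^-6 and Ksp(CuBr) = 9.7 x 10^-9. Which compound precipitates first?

Precipitation of each salt starts when its ion product equals its Ksp.
For PbBr2: 1.3 × 10^-6 = 0.061 × [Br^-]^2  ⇒  [Br^-] = 4.6 × 10^-3 M.
For CuBr: 9.7 x 10^-9 = 0.0028 × [Br^-]  ⇒  [Br^-] = 3.5 x 10^-6 M.
The salt with the lower threshold [Br^-] precipitates first: CuBr.

CuBr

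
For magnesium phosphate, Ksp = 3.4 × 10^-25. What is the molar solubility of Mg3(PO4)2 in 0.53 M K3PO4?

Mg3(PO4)2(s) <=> 3 Mg^2+(aq) + 2 PO4^3-(aq)
Ksp = [Mg^2+]^3[PO4^3-]^2
If s mol/L dissolves here, [Mg^2+] = 3s, [PO4^3-] = 0.53 + 2s ≈ 0.53 (Ksp is small, so little additional dissolves).
Ksp ≈ (3s)^3 × (0.53)^2
s = 3.6 x 10^-9 M
Check: 2s = 7.1 × 10^-9 ≪ 0.53, so the approximation is valid.

s ≈ 3.6 × 10^-9 M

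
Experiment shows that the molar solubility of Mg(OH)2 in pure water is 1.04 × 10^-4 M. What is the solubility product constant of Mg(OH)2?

Mg(OH)2(s) <=> Mg^2+(aq) + 2 OH^-(aq)
For each mole of Mg(OH)2 that dissolves: [Mg^2+] = s, [OH^-] = 2s.
Ksp = [Mg^2+][OH^-]^2
Ksp = s(2s)^2 = 4s^3
With s = 1.04 × 10^-4: Ksp = 4.50 × 10^-12

Ksp ≈ 4.50 × 10^-12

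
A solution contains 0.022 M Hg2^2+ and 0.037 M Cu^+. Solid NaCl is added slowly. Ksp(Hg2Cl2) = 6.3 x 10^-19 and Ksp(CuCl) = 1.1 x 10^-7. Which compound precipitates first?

Each salt begins to precipitate when Q = Ksp, i.e. when [Cl^-] reaches its threshold.
For Hg2Cl2: 6.3 x 10^-19 = 0.022 × [Cl^-]^2  ⇒  [Cl^-] = 5.4 × 10^-9 M.
For CuCl: 1.1 x 10^-7 = 0.037 × [Cl^-]  ⇒  [Cl^-] = 3.0 × 10^-6 M.
The salt with the lower threshold [Cl^-] precipitates first: Hg2Cl2.

Hg2Cl2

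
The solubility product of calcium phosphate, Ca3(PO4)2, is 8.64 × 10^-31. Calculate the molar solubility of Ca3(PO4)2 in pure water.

s = 3.81 x 10^-7 M

Ca3(PO4)2(s) ⇌ 3 Ca^2+ + 2 PO4^3-
Ksp = [Ca^2+]^3[PO4^3-]^2
If s mol/L of Ca3(PO4)2 dissolves, [Ca^2+] = 3s and [PO4^3-] = 2s.
Substituting: Ksp = (3s)^3(2s)^2 = 108s^5
s = (8.64 × 10^-31 / 108)^(1/5) = 3.81 × 10^-7 M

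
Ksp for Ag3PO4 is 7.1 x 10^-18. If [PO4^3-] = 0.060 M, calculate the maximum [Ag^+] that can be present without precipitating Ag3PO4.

4.9 × 10^-6 M

Ag3PO4(s) ⇌ 3 Ag^+(aq) + PO4^3-(aq)
Ksp = [Ag^+]^3[PO4^3-]
Precipitation begins when Q = Ksp. With [PO4^3-] = 0.060 M:
7.1 x 10^-18 = (0.060) × [Ag^+]^3
[Ag^+] = (7.1 x 10^-18 / 6.0 × 10^-2)^(1/3) = 4.9 × 10^-6 M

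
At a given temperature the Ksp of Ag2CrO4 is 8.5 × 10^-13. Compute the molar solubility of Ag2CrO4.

6.0 x 10^-5 M

Ag2CrO4(s) <=> 2 Ag^+(aq) + CrO4^2-(aq)
Ksp = [Ag^+]^2[CrO4^2-]
For each mole of Ag2CrO4 that dissolves: [Ag^+] = 2s, [CrO4^2-] = s.
Ksp = (2s)^2s = 4s^3
s^3 = 8.5 × 10^-13 / 4, so s = 6.0 × 10^-5 M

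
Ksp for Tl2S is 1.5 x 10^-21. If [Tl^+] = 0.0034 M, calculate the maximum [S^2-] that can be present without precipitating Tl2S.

1.3 × 10^-16 M

Tl2S(s) ⇌ 2 Tl^+ + S^2-
Ksp = [Tl^+]^2[S^2-]
Precipitation begins when Q = Ksp. With [Tl^+] = 0.0034 M:
1.5 x 10^-21 = (0.0034)^2 × [S^2-]
[S^2-] = (1.5 x 10^-21 / 1.16 × 10^-5) = 1.3 x 10^-16 M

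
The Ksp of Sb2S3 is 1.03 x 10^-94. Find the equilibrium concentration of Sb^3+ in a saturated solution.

Sb2S3(s) <=> 2 Sb^3+(aq) + 3 S^2-(aq)
Ksp = [Sb^3+]^2[S^2-]^3
For each mole of Sb2S3 that dissolves: [Sb^3+] = 2s, [S^2-] = 3s.
Substituting: Ksp = (2s)^2(3s)^3 = 108s^5
s = (1.03 x 10^-94 / 108)^(1/5) = 6.250 × 10^-20 M
[Sb^3+] = 2s = 1.25 × 10^-19 M

1.25e-19 M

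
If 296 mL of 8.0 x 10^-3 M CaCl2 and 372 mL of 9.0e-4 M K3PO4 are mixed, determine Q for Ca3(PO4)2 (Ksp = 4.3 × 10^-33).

Q = 1.1 x 10^-14

Total volume = 296 + 372 = 668 mL.
[Ca^2+] = 8.0 × 10^-3 × (296/668) = 3.54 × 10^-3 M
[PO4^3-] = 9.0 × 10^-4 × (372/668) = 5.01 × 10^-4 M
Ca3(PO4)2(s) ⇌ 3 Ca^2+(aq) + 2 PO4^3-(aq), so Q = [Ca^2+]^3[PO4^3-]^2
Q = (3.54 x 10^-3)^3(5.01 × 10^-4)^2 = 1.1 × 10^-14
Q > Ksp, so Ca3(PO4)2 will precipitate.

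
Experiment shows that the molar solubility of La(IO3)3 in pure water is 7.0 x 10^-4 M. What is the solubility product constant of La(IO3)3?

Ksp ≈ 6.5 x 10^-12

La(IO3)3(s) ⇌ La^3+ + 3 IO3^-
Let s = molar solubility. Then [La^3+] = s and [IO3^-] = 3s.
Ksp = [La^3+][IO3^-]^3
So Ksp = s × (3s)^3 = 27s^4
With s = 7.0 × 10^-4: Ksp = 6.5 × 10^-12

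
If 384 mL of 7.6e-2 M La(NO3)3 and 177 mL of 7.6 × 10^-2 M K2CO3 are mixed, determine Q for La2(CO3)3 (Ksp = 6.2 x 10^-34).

Q ≈ 3.7 × 10^-8

Total volume = 384 + 177 = 561 mL.
[La^3+] = 7.6 × 10^-2 × (384/561) = 5.20 x 10^-2 M
[CO3^2-] = 7.6 x 10^-2 × (177/561) = 2.40 x 10^-2 M
La2(CO3)3(s) ⇌ 2 La^3+ + 3 CO3^2-, so Q = [La^3+]^2[CO3^2-]^3
Q = (5.20 × 10^-2)^2(2.40 × 10^-2)^3 = 3.7 x 10^-8
Q > Ksp, so La2(CO3)3 will precipitate.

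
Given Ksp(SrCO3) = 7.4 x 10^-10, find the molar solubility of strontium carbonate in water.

2.7 × 10^-5 M

SrCO3(s) <=> Sr^2+ + CO3^2-
Ksp = [Sr^2+][CO3^2-]
If s mol/L of SrCO3 dissolves, [Sr^2+] = s and [CO3^2-] = s.
Ksp = s^2
s = (7.4 x 10^-10)^(1/2) = 2.7 x 10^-5 M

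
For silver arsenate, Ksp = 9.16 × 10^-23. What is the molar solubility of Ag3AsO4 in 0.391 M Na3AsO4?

s ≈ 2.05 × 10^-8 M

Ag3AsO4(s) ⇌ 3 Ag^+(aq) + AsO4^3-(aq)
Ksp = [Ag^+]^3[AsO4^3-]
If s mol/L dissolves here, [Ag^+] = 3s, [AsO4^3-] = 0.391 + s ≈ 0.391 (common-ion effect: AsO4^3- is already 0.391 M).
Ksp ≈ (3s)^3 × 0.391
s = 2.05 × 10^-8 M
Check: s = 2.1 × 10^-8 ≪ 0.391, so the approximation is valid.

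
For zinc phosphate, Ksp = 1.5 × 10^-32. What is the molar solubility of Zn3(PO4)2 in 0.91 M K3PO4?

Zn3(PO4)2(s) <=> 3 Zn^2+(aq) + 2 PO4^3-(aq)
Ksp = [Zn^2+]^3[PO4^3-]^2
Let s = moles of Zn3(PO4)2 that dissolve per litre. [Zn^2+] = 3s, [PO4^3-] = 0.91 + 2s ≈ 0.91 (Ksp is small, so little additional dissolves).
Ksp ≈ (3s)^3 × (0.91)^2
s = 8.8 × 10^-12 M
Check: 2s = 1.8 × 10^-11 ≪ 0.91, so the approximation is valid.

s = 8.8 x 10^-12 M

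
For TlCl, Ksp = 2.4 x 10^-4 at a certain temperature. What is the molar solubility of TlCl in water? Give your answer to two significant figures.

s ≈ 1.5e-2 M

TlCl(s) ⇌ Tl^+ + Cl^-
Ksp = [Tl^+][Cl^-]
For each mole of TlCl that dissolves: [Tl^+] = s, [Cl^-] = s.
Ksp = s × s = s^2
s = √(2.4 x 10^-4) = 1.5 × 10^-2 M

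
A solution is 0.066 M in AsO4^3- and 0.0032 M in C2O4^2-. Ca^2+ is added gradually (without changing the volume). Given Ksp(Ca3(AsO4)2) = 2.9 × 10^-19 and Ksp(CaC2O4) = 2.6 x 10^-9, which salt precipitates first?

CaC2O4

Each salt begins to precipitate when Q = Ksp, i.e. when [Ca^2+] reaches its threshold.
For Ca3(AsO4)2: 2.9 × 10^-19 = (0.066)^2 × [Ca^2+]^3  ⇒  [Ca^2+] = 4.1 × 10^-6 M.
For CaC2O4: 2.6 x 10^-9 = 0.0032 × [Ca^2+]  ⇒  [Ca^2+] = 8.1 × 10^-7 M.
The salt with the lower threshold [Ca^2+] precipitates first: CaC2O4.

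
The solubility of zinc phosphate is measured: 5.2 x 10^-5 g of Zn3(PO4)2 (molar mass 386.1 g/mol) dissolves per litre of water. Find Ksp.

Molar solubility s = (5.2 × 10^-5 g/L) / (386.1 g/mol) = 1.35 × 10^-7 M.
Zn3(PO4)2(s) <=> 3 Zn^2+ + 2 PO4^3-
Let s = molar solubility. Then [Zn^2+] = 3s and [PO4^3-] = 2s.
Ksp = [Zn^2+]^3[PO4^3-]^2
Ksp = (3s)^3(2s)^2 = 108s^5
With s = 1.35 × 10^-7: Ksp = 4.8 × 10^-33

4.8 × 10^-33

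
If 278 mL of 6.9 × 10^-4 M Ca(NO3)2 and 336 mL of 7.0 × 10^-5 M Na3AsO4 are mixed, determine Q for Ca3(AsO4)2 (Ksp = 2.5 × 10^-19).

Q ≈ 4.5 × 10^-20

Total volume = 278 + 336 = 614 mL.
[Ca^2+] = 6.9 × 10^-4 × (278/614) = 3.12 × 10^-4 M
[AsO4^3-] = 7.0 × 10^-5 × (336/614) = 3.83 × 10^-5 M
Ca3(AsO4)2(s) ⇌ 3 Ca^2+(aq) + 2 AsO4^3-(aq), so Q = [Ca^2+]^3[AsO4^3-]^2
Q = (3.12 x 10^-4)^3(3.83 × 10^-5)^2 = 4.5 x 10^-20
Q < Ksp, so no precipitate of Ca3(AsO4)2 forms.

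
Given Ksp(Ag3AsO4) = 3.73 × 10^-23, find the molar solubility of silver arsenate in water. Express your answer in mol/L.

s ≈ 1.08e-6 M

Ag3AsO4(s) ⇌ 3 Ag^+(aq) + AsO4^3-(aq)
Ksp = [Ag^+]^3[AsO4^3-]
Let s = molar solubility. Then [Ag^+] = 3s and [AsO4^3-] = s.
Substituting: Ksp = (3s)^3s = 27s^4
Solving, s = (3.73 × 10^-23/27)^(1/4) = 1.08 x 10^-6 M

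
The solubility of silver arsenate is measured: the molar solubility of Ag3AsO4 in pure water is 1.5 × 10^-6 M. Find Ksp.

Ksp = 1.4 × 10^-22

Ag3AsO4(s) ⇌ 3 Ag^+ + AsO4^3-
If s mol/L of Ag3AsO4 dissolves, [Ag^+] = 3s and [AsO4^3-] = s.
Ksp = [Ag^+]^3[AsO4^3-]
So Ksp = (3s)^3 × s = 27s^4
With s = 1.5 × 10^-6: Ksp = 1.4 × 10^-22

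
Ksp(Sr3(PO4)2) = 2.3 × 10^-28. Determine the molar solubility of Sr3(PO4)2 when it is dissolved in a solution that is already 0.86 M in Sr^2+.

9.5 × 10^-15 M

Sr3(PO4)2(s) ⇌ 3 Sr^2+(aq) + 2 PO4^3-(aq)
Ksp = [Sr^2+]^3[PO4^3-]^2
Let s be the molar solubility in this solution. [Sr^2+] = 0.86 + 3s ≈ 0.86, [PO4^3-] = 2s (since the Sr^2+ already present dominates).
Ksp ≈ (0.86)^3 × (2s)^2
s = 9.5 x 10^-15 M
Check: 3s = 2.9 x 10^-14 ≪ 0.86, so the approximation is valid.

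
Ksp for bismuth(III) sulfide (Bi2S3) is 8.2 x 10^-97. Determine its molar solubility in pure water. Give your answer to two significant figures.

Bi2S3(s) ⇌ 2 Bi^3+(aq) + 3 S^2-(aq)
Ksp = [Bi^3+]^2[S^2-]^3
For each mole of Bi2S3 that dissolves: [Bi^3+] = 2s, [S^2-] = 3s.
Substituting: Ksp = (2s)^2(3s)^3 = 108s^5
Solving, s = (8.2 x 10^-97/108)^(1/5) = 2.4 × 10^-20 M

2.4 × 10^-20 M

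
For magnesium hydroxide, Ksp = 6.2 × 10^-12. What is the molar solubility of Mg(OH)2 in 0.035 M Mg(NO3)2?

6.7 × 10^-6 M

Mg(OH)2(s) ⇌ Mg^2+ + 2 OH^-
Ksp = [Mg^2+][OH^-]^2
Let s = moles of Mg(OH)2 that dissolve per litre. [Mg^2+] = 0.035 + s ≈ 0.035, [OH^-] = 2s (Ksp is small, so little additional dissolves).
Ksp ≈ 0.035 × (2s)^2
s = 6.7 × 10^-6 M
Check: s = 6.7 × 10^-6 ≪ 0.035, so the approximation is valid.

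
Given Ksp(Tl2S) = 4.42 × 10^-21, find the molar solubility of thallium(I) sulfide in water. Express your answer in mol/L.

Tl2S(s) ⇌ 2 Tl^+(aq) + S^2-(aq)
Ksp = [Tl^+]^2[S^2-]
Let s = molar solubility. Then [Tl^+] = 2s and [S^2-] = s.
Ksp = (2s)^2s = 4s^3
s = (4.42 × 10^-21 / 4)^(1/3) = 1.03 × 10^-7 M

1.03 × 10^-7 M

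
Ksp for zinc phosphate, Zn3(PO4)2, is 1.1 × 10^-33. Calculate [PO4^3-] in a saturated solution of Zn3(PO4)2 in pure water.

Zn3(PO4)2(s) ⇌ 3 Zn^2+(aq) + 2 PO4^3-(aq)
Ksp = [Zn^2+]^3[PO4^3-]^2
With molar solubility s: [Zn^2+] = 3s, [PO4^3-] = 2s.
Ksp = (3s)^3(2s)^2 = 108s^5
s^5 = 1.1 × 10^-33 / 108, so s = 1.00 x 10^-7 M
[PO4^3-] = 2s = 2.0 × 10^-7 M

[PO4^3-] = 2.0e-7 M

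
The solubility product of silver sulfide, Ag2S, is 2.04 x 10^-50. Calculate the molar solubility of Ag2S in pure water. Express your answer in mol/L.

s = 1.72e-17 M

Ag2S(s) ⇌ 2 Ag^+(aq) + S^2-(aq)
Ksp = [Ag^+]^2[S^2-]
Let s = molar solubility. Then [Ag^+] = 2s and [S^2-] = s.
So Ksp = (2s)^2 × s = 4s^3
s = (2.04 x 10^-50 / 4)^(1/3) = 1.72 x 10^-17 M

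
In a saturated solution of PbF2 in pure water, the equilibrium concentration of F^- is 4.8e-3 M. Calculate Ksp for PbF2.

PbF2(s) <=> Pb^2+ + 2 F^-
Stoichiometry gives [Pb^2+] = (1/2)[F^-] = 2.40 × 10^-3 M.
Ksp = [Pb^2+][F^-]^2
Ksp = 2.40 x 10^-3 × (4.8 × 10^-3)^2 = 5.5 x 10^-8

5.5 x 10^-8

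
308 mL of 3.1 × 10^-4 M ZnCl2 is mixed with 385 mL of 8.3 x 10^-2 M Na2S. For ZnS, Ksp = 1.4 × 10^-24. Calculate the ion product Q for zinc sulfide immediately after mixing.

6.4 x 10^-6

Total volume = 308 + 385 = 693 mL.
[Zn^2+] = 3.1 × 10^-4 × (308/693) = 1.38 x 10^-4 M
[S^2-] = 8.3 x 10^-2 × (385/693) = 4.61 × 10^-2 M
ZnS(s) <=> Zn^2+(aq) + S^2-(aq), so Q = [Zn^2+][S^2-]
Q = (1.38 × 10^-4)(4.61 × 10^-2) = 6.4 x 10^-6
Q > Ksp, so ZnS will precipitate.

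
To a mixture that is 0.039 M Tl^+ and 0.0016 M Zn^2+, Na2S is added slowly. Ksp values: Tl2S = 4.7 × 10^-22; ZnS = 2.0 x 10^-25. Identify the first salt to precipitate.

ZnS

Precipitation of each salt starts when its ion product equals its Ksp.
For Tl2S: 4.7 × 10^-22 = (0.039)^2 × [S^2-]  ⇒  [S^2-] = 3.1 × 10^-19 M.
For ZnS: 2.0 x 10^-25 = 0.0016 × [S^2-]  ⇒  [S^2-] = 1.3 × 10^-22 M.
The salt with the lower threshold [S^2-] precipitates first: ZnS.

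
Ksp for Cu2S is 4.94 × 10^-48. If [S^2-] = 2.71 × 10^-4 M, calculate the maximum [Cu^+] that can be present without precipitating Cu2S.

Cu2S(s) ⇌ 2 Cu^+(aq) + S^2-(aq)
Ksp = [Cu^+]^2[S^2-]
Precipitation begins when Q = Ksp. With [S^2-] = 2.71 × 10^-4 M:
4.94 × 10^-48 = (2.71 × 10^-4) × [Cu^+]^2
[Cu^+] = (4.94 × 10^-48 / 2.71 x 10^-4)^(1/2) = 1.35 × 10^-22 M

[Cu^+] ≈ 1.35 x 10^-22 M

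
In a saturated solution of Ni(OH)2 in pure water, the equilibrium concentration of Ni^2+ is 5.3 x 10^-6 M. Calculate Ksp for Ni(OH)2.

Ni(OH)2(s) ⇌ Ni^2+(aq) + 2 OH^-(aq)
Stoichiometry gives [OH^-] = (2/1)[Ni^2+] = 1.06 × 10^-5 M.
Ksp = [Ni^2+][OH^-]^2
Ksp = 5.3 × 10^-6 × (1.06 × 10^-5)^2 = 6.0 x 10^-16

Ksp = 6.0 × 10^-16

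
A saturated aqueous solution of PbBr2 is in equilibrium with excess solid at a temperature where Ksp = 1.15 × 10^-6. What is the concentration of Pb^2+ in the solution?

6.60 x 10^-3 M

PbBr2(s) ⇌ Pb^2+ + 2 Br^-
Ksp = [Pb^2+][Br^-]^2
For each mole of PbBr2 that dissolves: [Pb^2+] = s, [Br^-] = 2s.
So Ksp = s × (2s)^2 = 4s^3
s = (1.15 × 10^-6 / 4)^(1/3) = 6.600 x 10^-3 M
[Pb^2+] = s = 6.60 x 10^-3 M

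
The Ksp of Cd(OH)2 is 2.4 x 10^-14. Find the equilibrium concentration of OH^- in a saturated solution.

[OH^-] ≈ 3.6 × 10^-5 M

Cd(OH)2(s) ⇌ Cd^2+ + 2 OH^-
Ksp = [Cd^2+][OH^-]^2
For each mole of Cd(OH)2 that dissolves: [Cd^2+] = s, [OH^-] = 2s.
Substituting: Ksp = s(2s)^2 = 4s^3
s^3 = 2.4 x 10^-14 / 4, so s = 1.82 x 10^-5 M
[OH^-] = 2s = 3.6 × 10^-5 M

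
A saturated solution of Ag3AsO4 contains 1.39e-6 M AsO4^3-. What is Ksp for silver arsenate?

1.01 × 10^-22

Ag3AsO4(s) ⇌ 3 Ag^+(aq) + AsO4^3-(aq)
Stoichiometry gives [Ag^+] = (3/1)[AsO4^3-] = 4.170 x 10^-6 M.
Ksp = [Ag^+]^3[AsO4^3-]
Ksp = (4.170 × 10^-6)^3 × 1.39 x 10^-6 = 1.01 x 10^-22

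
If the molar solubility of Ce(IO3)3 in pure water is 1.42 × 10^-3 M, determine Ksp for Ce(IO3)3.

Ksp = 1.10e-10

Ce(IO3)3(s) ⇌ Ce^3+ + 3 IO3^-
For each mole of Ce(IO3)3 that dissolves: [Ce^3+] = s, [IO3^-] = 3s.
Ksp = [Ce^3+][IO3^-]^3
So Ksp = s × (3s)^3 = 27s^4
With s = 1.42 × 10^-3: Ksp = 1.10 × 10^-10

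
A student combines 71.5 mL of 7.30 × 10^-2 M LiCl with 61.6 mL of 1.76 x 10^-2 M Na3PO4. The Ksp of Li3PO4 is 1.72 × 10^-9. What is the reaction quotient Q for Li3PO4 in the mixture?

4.91e-7

Total volume = 71.5 + 61.6 = 133.1 mL.
[Li^+] = 7.30 × 10^-2 × (71.5/133.1) = 3.921 x 10^-2 M
[PO4^3-] = 1.76 × 10^-2 × (61.6/133.1) = 8.145 x 10^-3 M
Li3PO4(s) <=> 3 Li^+(aq) + PO4^3-(aq), so Q = [Li^+]^3[PO4^3-]
Q = (3.921 × 10^-2)^3(8.145 x 10^-3) = 4.91 × 10^-7
Q > Ksp, so Li3PO4 will precipitate.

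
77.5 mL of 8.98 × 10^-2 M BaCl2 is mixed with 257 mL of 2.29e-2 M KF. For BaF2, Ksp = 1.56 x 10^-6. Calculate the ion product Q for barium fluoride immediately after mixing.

Q ≈ 6.44 × 10^-6

Total volume = 77.5 + 257 = 334.5 mL.
[Ba^2+] = 8.98 × 10^-2 × (77.5/334.5) = 2.081 × 10^-2 M
[F^-] = 2.29 × 10^-2 × (257/334.5) = 1.759 × 10^-2 M
BaF2(s) ⇌ Ba^2+ + 2 F^-, so Q = [Ba^2+][F^-]^2
Q = (2.081 × 10^-2)(1.759 x 10^-2)^2 = 6.44 × 10^-6
Q > Ksp, so BaF2 will precipitate.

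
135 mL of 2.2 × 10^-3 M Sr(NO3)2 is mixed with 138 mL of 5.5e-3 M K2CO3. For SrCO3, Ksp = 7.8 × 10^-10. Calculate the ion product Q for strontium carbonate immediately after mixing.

Q ≈ 3.0 × 10^-6

Total volume = 135 + 138 = 273 mL.
[Sr^2+] = 2.2 x 10^-3 × (135/273) = 1.09 × 10^-3 M
[CO3^2-] = 5.5 × 10^-3 × (138/273) = 2.78 x 10^-3 M
SrCO3(s) <=> Sr^2+(aq) + CO3^2-(aq), so Q = [Sr^2+][CO3^2-]
Q = (1.09 × 10^-3)(2.78 x 10^-3) = 3.0 × 10^-6
Q > Ksp, so SrCO3 will precipitate.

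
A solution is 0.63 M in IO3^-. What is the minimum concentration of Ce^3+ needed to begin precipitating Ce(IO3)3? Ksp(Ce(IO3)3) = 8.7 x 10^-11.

[Ce^3+] = 3.5 × 10^-10 M

Ce(IO3)3(s) ⇌ Ce^3+(aq) + 3 IO3^-(aq)
Ksp = [Ce^3+][IO3^-]^3
Precipitation begins when Q = Ksp. With [IO3^-] = 0.63 M:
8.7 x 10^-11 = (0.63)^3 × [Ce^3+]
[Ce^3+] = (8.7 x 10^-11 / 2.50 × 10^-1) = 3.5 × 10^-10 M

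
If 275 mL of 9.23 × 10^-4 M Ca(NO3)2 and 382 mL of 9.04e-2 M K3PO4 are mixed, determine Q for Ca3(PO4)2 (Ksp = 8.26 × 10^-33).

Q ≈ 1.59 x 10^-13

Total volume = 275 + 382 = 657 mL.
[Ca^2+] = 9.23 × 10^-4 × (275/657) = 3.863 × 10^-4 M
[PO4^3-] = 9.04 × 10^-2 × (382/657) = 5.256 × 10^-2 M
Ca3(PO4)2(s) ⇌ 3 Ca^2+ + 2 PO4^3-, so Q = [Ca^2+]^3[PO4^3-]^2
Q = (3.863 × 10^-4)^3(5.256 × 10^-2)^2 = 1.59 × 10^-13
Q > Ksp, so Ca3(PO4)2 will precipitate.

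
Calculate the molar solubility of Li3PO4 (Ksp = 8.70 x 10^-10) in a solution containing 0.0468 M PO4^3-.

Li3PO4(s) ⇌ 3 Li^+ + PO4^3-
Ksp = [Li^+]^3[PO4^3-]
Let s be the molar solubility in this solution. [Li^+] = 3s, [PO4^3-] = 0.0468 + s ≈ 0.0468 (common-ion effect: PO4^3- is already 0.0468 M).
Ksp ≈ (3s)^3 × 0.0468
s = 8.83 × 10^-4 M
Check: s = 8.8 × 10^-4 ≪ 0.0468, so the approximation is valid.

8.83e-4 M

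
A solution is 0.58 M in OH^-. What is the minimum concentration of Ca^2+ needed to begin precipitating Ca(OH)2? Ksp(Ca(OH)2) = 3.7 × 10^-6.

Ca(OH)2(s) <=> Ca^2+ + 2 OH^-
Ksp = [Ca^2+][OH^-]^2
Precipitation begins when Q = Ksp. With [OH^-] = 0.58 M:
3.7 × 10^-6 = (0.58)^2 × [Ca^2+]
[Ca^2+] = (3.7 × 10^-6 / 3.36 x 10^-1) = 1.1 × 10^-5 M

1.1 x 10^-5 M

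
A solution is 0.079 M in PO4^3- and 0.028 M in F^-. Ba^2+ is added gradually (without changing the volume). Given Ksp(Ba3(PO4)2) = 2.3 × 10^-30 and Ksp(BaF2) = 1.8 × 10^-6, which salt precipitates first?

Ba3(PO4)2

Each salt begins to precipitate when Q = Ksp, i.e. when [Ba^2+] reaches its threshold.
For Ba3(PO4)2: 2.3 × 10^-30 = (0.079)^2 × [Ba^2+]^3  ⇒  [Ba^2+] = 7.2 × 10^-10 M.
For BaF2: 1.8 × 10^-6 = (0.028)^2 × [Ba^2+]  ⇒  [Ba^2+] = 2.3 × 10^-3 M.
The salt with the lower threshold [Ba^2+] precipitates first: Ba3(PO4)2.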